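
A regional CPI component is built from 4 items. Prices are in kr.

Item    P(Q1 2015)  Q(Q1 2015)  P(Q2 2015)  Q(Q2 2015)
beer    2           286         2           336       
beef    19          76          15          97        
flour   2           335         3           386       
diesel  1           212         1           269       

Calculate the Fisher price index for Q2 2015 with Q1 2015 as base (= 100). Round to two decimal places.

Laspeyres component (base-period weights):
ΣP(Q2 2015)Q(Q1 2015) = 2×286 + 15×76 + 3×335 + 1×212 = 572 + 1140 + 1005 + 212 = 2929
ΣP(Q1 2015)Q(Q1 2015) = 2×286 + 19×76 + 2×335 + 1×212 = 572 + 1444 + 670 + 212 = 2898
L = 2929 / 2898 × 100 = 101.0697
Paasche component (current-period weights):
ΣP(Q2 2015)Q(Q2 2015) = 2×336 + 15×97 + 3×386 + 1×269 = 672 + 1455 + 1158 + 269 = 3554
ΣP(Q1 2015)Q(Q2 2015) = 2×336 + 19×97 + 2×386 + 1×269 = 672 + 1843 + 772 + 269 = 3556
P = 3554 / 3556 × 100 = 99.9438
Fisher = √(L × P) = √(101.0697 × 99.9438) = 100.5052

100.51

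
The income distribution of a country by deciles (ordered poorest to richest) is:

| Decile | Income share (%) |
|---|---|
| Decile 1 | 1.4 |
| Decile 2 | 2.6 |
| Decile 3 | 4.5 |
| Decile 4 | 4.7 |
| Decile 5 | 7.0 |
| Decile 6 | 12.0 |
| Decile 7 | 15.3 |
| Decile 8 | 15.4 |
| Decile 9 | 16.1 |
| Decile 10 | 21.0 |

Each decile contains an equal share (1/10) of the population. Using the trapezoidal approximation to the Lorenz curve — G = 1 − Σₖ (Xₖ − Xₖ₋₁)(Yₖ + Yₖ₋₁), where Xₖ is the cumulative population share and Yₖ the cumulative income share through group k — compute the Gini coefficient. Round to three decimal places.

Cumulative income shares Yₖ: 0.0140, 0.0400, 0.0850, 0.1320, 0.2020, 0.3220, 0.4750, 0.6290, 0.7900, 1.0000
Σ (Xₖ−Xₖ₋₁)(Yₖ+Yₖ₋₁) = (1/10)(0.0140+0.0000) + (1/10)(0.0400+0.0140) + (1/10)(0.0850+0.0400) + (1/10)(0.1320+0.0850) + (1/10)(0.2020+0.1320) + (1/10)(0.3220+0.2020) + (1/10)(0.4750+0.3220) + (1/10)(0.6290+0.4750) + (1/10)(0.7900+0.6290) + (1/10)(1.0000+0.7900)
  = 0.0014 + 0.0054 + 0.0125 + 0.0217 + 0.0334 + 0.0524 + 0.0797 + 0.1104 + 0.1419 + 0.1790 = 0.6378
G = 1 − 0.6378 = 0.3622

0.362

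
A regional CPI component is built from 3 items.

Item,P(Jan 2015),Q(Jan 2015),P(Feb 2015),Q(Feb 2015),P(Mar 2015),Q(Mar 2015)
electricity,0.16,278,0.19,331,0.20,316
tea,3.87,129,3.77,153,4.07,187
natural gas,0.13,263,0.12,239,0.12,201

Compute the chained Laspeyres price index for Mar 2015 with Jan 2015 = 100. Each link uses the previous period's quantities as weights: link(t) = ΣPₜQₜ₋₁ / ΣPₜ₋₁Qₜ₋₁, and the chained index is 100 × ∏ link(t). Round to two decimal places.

Link Jan 2015→Feb 2015:
ΣP(Feb 2015)Q(Jan 2015) = 0.19×278 + 3.77×129 + 0.12×263 = 52.82 + 486.33 + 31.56 = 570.71
ΣP(Jan 2015)Q(Jan 2015) = 0.16×278 + 3.87×129 + 0.13×263 = 44.48 + 499.23 + 34.19 = 577.9
link = 570.71/577.9 = 0.987558
Link Feb 2015→Mar 2015:
ΣP(Mar 2015)Q(Feb 2015) = 0.20×331 + 4.07×153 + 0.12×239 = 66.2 + 622.71 + 28.68 = 717.59
ΣP(Feb 2015)Q(Feb 2015) = 0.19×331 + 3.77×153 + 0.12×239 = 62.89 + 576.81 + 28.68 = 668.38
link = 717.59/668.38 = 1.073626
Chained index = 100 × 0.987558 × 1.073626 = 106.0268

106.03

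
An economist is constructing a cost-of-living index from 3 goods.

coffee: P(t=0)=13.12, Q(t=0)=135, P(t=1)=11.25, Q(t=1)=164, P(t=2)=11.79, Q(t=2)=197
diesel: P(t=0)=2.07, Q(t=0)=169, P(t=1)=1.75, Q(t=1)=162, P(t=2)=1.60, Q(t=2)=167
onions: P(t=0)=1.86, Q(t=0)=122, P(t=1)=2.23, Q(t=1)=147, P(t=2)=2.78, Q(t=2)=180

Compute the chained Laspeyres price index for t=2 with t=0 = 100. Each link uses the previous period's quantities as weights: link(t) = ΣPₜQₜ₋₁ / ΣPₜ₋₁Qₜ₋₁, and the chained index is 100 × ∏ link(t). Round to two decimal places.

94.12

Link t=0→t=1:
ΣP(t=1)Q(t=0) = 11.25×135 + 1.75×169 + 2.23×122 = 1518.75 + 295.75 + 272.06 = 2086.56
ΣP(t=0)Q(t=0) = 13.12×135 + 2.07×169 + 1.86×122 = 1771.2 + 349.83 + 226.92 = 2347.95
link = 2086.56/2347.95 = 0.888673
Link t=1→t=2:
ΣP(t=2)Q(t=1) = 11.79×164 + 1.60×162 + 2.78×147 = 1933.56 + 259.2 + 408.66 = 2601.42
ΣP(t=1)Q(t=1) = 11.25×164 + 1.75×162 + 2.23×147 = 1845 + 283.5 + 327.81 = 2456.31
link = 2601.42/2456.31 = 1.059076
Chained index = 100 × 0.888673 × 1.059076 = 94.1173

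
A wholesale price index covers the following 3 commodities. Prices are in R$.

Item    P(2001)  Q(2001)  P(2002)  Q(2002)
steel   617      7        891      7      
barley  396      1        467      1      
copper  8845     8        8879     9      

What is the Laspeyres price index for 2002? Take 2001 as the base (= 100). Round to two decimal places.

103.00

Laspeyres price index uses base-period quantities as weights.
ΣP(2002)·Q(2001) = 891×7 + 467×1 + 8879×8 = 6237 + 467 + 71032 = 77736
ΣP(2001)·Q(2001) = 617×7 + 396×1 + 8845×8 = 4319 + 396 + 70760 = 75475
Index = 77736 / 75475 × 100 = 102.9957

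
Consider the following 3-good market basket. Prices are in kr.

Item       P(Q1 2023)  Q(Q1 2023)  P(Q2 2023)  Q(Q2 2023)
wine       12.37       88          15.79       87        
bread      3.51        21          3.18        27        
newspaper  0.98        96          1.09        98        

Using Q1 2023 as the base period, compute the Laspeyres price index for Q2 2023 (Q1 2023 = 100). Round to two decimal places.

Laspeyres price index uses base-period quantities as weights.
ΣP(Q2 2023)·Q(Q1 2023) = 15.79×88 + 3.18×21 + 1.09×96 = 1389.52 + 66.78 + 104.64 = 1560.94
ΣP(Q1 2023)·Q(Q1 2023) = 12.37×88 + 3.51×21 + 0.98×96 = 1088.56 + 73.71 + 94.08 = 1256.35
Index = 1560.94 / 1256.35 × 100 = 124.2440

124.24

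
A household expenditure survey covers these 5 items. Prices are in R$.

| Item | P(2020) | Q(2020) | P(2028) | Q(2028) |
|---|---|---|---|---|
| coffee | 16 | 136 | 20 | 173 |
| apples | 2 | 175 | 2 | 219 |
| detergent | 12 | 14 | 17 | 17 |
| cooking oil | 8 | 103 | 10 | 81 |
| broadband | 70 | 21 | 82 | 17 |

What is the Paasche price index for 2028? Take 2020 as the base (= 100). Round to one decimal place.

121.8

Paasche price index uses current-period quantities as weights.
ΣP(2028)·Q(2028) = 20×173 + 2×219 + 17×17 + 10×81 + 82×17 = 3460 + 438 + 289 + 810 + 1394 = 6391
ΣP(2020)·Q(2028) = 16×173 + 2×219 + 12×17 + 8×81 + 70×17 = 2768 + 438 + 204 + 648 + 1190 = 5248
Index = 6391 / 5248 × 100 = 121.7797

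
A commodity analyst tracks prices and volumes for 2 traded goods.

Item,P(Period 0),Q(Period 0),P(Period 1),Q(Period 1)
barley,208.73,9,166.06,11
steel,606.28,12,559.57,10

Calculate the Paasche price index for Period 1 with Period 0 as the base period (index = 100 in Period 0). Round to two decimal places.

88.80

Paasche price index uses current-period quantities as weights.
ΣP(Period 1)·Q(Period 1) = 166.06×11 + 559.57×10 = 1826.66 + 5595.7 = 7422.36
ΣP(Period 0)·Q(Period 1) = 208.73×11 + 606.28×10 = 2296.03 + 6062.8 = 8358.83
Index = 7422.36 / 8358.83 × 100 = 88.7966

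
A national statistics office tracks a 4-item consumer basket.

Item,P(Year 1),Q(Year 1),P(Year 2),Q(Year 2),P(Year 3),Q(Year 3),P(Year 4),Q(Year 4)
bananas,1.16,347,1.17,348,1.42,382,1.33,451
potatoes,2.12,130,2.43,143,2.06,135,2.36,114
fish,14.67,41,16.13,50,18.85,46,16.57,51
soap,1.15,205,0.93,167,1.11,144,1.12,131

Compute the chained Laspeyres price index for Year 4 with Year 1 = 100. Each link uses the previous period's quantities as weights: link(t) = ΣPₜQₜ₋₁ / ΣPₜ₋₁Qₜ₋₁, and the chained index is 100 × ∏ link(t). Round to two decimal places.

Link Year 1→Year 2:
ΣP(Year 2)Q(Year 1) = 1.17×347 + 2.43×130 + 16.13×41 + 0.93×205 = 405.99 + 315.9 + 661.33 + 190.65 = 1573.87
ΣP(Year 1)Q(Year 1) = 1.16×347 + 2.12×130 + 14.67×41 + 1.15×205 = 402.52 + 275.6 + 601.47 + 235.75 = 1515.34
link = 1573.87/1515.34 = 1.038625
Link Year 2→Year 3:
ΣP(Year 3)Q(Year 2) = 1.42×348 + 2.06×143 + 18.85×50 + 1.11×167 = 494.16 + 294.58 + 942.5 + 185.37 = 1916.61
ΣP(Year 2)Q(Year 2) = 1.17×348 + 2.43×143 + 16.13×50 + 0.93×167 = 407.16 + 347.49 + 806.5 + 155.31 = 1716.46
link = 1916.61/1716.46 = 1.116606
Link Year 3→Year 4:
ΣP(Year 4)Q(Year 3) = 1.33×382 + 2.36×135 + 16.57×46 + 1.12×144 = 508.06 + 318.6 + 762.22 + 161.28 = 1750.16
ΣP(Year 3)Q(Year 3) = 1.42×382 + 2.06×135 + 18.85×46 + 1.11×144 = 542.44 + 278.1 + 867.1 + 159.84 = 1847.48
link = 1750.16/1847.48 = 0.947323
Chained index = 100 × 1.038625 × 1.116606 × 0.947323 = 109.8644

109.86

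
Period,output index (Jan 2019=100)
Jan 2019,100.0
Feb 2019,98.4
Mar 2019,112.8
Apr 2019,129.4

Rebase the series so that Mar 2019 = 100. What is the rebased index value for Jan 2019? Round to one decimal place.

Rebased(Jan 2019) = 100.0 / 112.8 × 100 = 88.6525

88.7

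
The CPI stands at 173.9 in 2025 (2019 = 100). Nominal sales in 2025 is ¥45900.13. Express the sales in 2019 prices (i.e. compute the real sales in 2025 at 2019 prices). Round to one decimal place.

26394.6

Real = Nominal ÷ (Index/100) = 45900.13 ÷ (173.9/100)
     = 45900.13 ÷ 1.739 = 26394.5543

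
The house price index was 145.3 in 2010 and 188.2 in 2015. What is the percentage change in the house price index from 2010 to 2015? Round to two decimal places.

29.53%

Change = (188.2 − 145.3) / 145.3 × 100
       = 42.9 / 145.3 × 100 = 29.5251%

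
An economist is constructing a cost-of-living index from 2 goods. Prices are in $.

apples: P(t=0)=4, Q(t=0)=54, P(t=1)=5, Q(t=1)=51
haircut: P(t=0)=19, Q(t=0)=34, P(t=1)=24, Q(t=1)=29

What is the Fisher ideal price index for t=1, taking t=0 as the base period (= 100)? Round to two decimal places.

125.97

Laspeyres component (base-period weights):
ΣP(t=1)Q(t=0) = 5×54 + 24×34 = 270 + 816 = 1086
ΣP(t=0)Q(t=0) = 4×54 + 19×34 = 216 + 646 = 862
L = 1086 / 862 × 100 = 125.9861
Paasche component (current-period weights):
ΣP(t=1)Q(t=1) = 5×51 + 24×29 = 255 + 696 = 951
ΣP(t=0)Q(t=1) = 4×51 + 19×29 = 204 + 551 = 755
P = 951 / 755 × 100 = 125.9603
Fisher = √(L × P) = √(125.9861 × 125.9603) = 125.9732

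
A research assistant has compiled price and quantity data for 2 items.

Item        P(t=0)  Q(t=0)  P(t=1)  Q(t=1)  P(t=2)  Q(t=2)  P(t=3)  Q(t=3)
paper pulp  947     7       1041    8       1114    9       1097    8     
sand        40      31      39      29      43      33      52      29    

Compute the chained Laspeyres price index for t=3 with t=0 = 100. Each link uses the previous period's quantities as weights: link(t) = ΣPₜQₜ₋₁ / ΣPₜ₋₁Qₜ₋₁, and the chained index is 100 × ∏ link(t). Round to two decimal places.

Link t=0→t=1:
ΣP(t=1)Q(t=0) = 1041×7 + 39×31 = 7287 + 1209 = 8496
ΣP(t=0)Q(t=0) = 947×7 + 40×31 = 6629 + 1240 = 7869
link = 8496/7869 = 1.079680
Link t=1→t=2:
ΣP(t=2)Q(t=1) = 1114×8 + 43×29 = 8912 + 1247 = 10159
ΣP(t=1)Q(t=1) = 1041×8 + 39×29 = 8328 + 1131 = 9459
link = 10159/9459 = 1.074004
Link t=2→t=3:
ΣP(t=3)Q(t=2) = 1097×9 + 52×33 = 9873 + 1716 = 11589
ΣP(t=2)Q(t=2) = 1114×9 + 43×33 = 10026 + 1419 = 11445
link = 11589/11445 = 1.012582
Chained index = 100 × 1.079680 × 1.074004 × 1.012582 = 117.4170

117.42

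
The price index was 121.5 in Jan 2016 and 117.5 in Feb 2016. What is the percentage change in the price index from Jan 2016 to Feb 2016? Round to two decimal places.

Change = (117.5 − 121.5) / 121.5 × 100
       = -4.0 / 121.5 × 100 = -3.2922%

-3.29%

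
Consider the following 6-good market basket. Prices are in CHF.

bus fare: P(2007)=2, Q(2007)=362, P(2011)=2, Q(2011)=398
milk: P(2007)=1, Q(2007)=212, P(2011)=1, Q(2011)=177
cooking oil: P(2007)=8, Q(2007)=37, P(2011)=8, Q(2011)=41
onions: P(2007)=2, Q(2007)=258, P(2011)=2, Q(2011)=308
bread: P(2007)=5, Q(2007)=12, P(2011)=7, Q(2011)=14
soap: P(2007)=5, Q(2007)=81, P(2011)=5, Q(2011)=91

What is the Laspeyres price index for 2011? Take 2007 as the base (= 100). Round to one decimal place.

101.1

Laspeyres price index uses base-period quantities as weights.
ΣP(2011)·Q(2007) = 2×362 + 1×212 + 8×37 + 2×258 + 7×12 + 5×81 = 724 + 212 + 296 + 516 + 84 + 405 = 2237
ΣP(2007)·Q(2007) = 2×362 + 1×212 + 8×37 + 2×258 + 5×12 + 5×81 = 724 + 212 + 296 + 516 + 60 + 405 = 2213
Index = 2237 / 2213 × 100 = 101.0845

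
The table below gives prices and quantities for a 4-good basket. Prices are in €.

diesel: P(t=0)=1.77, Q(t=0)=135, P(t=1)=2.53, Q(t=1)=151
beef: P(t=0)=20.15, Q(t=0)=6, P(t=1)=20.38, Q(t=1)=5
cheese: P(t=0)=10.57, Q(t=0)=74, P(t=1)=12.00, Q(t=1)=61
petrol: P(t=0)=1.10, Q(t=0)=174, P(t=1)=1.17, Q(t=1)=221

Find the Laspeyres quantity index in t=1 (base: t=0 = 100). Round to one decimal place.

Laspeyres quantity index uses base-period prices as weights.
ΣP(t=0)·Q(t=1) = 1.77×151 + 20.15×5 + 10.57×61 + 1.10×221 = 267.27 + 100.75 + 644.77 + 243.1 = 1255.89
ΣP(t=0)·Q(t=0) = 1.77×135 + 20.15×6 + 10.57×74 + 1.10×174 = 238.95 + 120.9 + 782.18 + 191.4 = 1333.43
Index = 1255.89 / 1333.43 × 100 = 94.1849

94.2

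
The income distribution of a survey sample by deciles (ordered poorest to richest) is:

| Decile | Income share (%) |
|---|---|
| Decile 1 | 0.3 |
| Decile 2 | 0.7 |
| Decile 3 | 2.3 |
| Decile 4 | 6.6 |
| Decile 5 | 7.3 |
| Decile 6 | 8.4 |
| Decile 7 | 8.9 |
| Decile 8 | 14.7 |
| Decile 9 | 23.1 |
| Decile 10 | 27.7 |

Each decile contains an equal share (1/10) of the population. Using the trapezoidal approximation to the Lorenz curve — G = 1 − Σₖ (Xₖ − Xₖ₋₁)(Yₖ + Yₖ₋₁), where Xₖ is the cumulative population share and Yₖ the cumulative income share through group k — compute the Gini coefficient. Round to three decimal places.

Cumulative income shares Yₖ: 0.0030, 0.0100, 0.0330, 0.0990, 0.1720, 0.2560, 0.3450, 0.4920, 0.7230, 1.0000
Σ (Xₖ−Xₖ₋₁)(Yₖ+Yₖ₋₁) = (1/10)(0.0030+0.0000) + (1/10)(0.0100+0.0030) + (1/10)(0.0330+0.0100) + (1/10)(0.0990+0.0330) + (1/10)(0.1720+0.0990) + (1/10)(0.2560+0.1720) + (1/10)(0.3450+0.2560) + (1/10)(0.4920+0.3450) + (1/10)(0.7230+0.4920) + (1/10)(1.0000+0.7230)
  = 0.0003 + 0.0013 + 0.0043 + 0.0132 + 0.0271 + 0.0428 + 0.0601 + 0.0837 + 0.1215 + 0.1723 = 0.5266
G = 1 − 0.5266 = 0.4734

0.473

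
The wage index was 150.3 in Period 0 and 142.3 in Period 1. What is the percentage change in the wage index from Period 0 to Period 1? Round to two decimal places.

-5.32%

Change = (142.3 − 150.3) / 150.3 × 100
       = -8.0 / 150.3 × 100 = -5.3227%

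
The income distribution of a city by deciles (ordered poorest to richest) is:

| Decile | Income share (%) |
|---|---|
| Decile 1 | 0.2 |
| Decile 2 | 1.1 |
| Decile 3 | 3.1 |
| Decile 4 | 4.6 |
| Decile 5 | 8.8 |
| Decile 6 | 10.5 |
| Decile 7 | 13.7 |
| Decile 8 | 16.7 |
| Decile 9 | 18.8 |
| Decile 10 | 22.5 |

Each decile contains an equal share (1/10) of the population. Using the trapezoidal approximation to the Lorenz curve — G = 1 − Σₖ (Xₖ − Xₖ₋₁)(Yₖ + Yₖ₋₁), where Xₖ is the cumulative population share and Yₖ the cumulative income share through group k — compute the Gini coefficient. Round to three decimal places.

0.422

Cumulative income shares Yₖ: 0.0020, 0.0130, 0.0440, 0.0900, 0.1780, 0.2830, 0.4200, 0.5870, 0.7750, 1.0000
Σ (Xₖ−Xₖ₋₁)(Yₖ+Yₖ₋₁) = (1/10)(0.0020+0.0000) + (1/10)(0.0130+0.0020) + (1/10)(0.0440+0.0130) + (1/10)(0.0900+0.0440) + (1/10)(0.1780+0.0900) + (1/10)(0.2830+0.1780) + (1/10)(0.4200+0.2830) + (1/10)(0.5870+0.4200) + (1/10)(0.7750+0.5870) + (1/10)(1.0000+0.7750)
  = 0.0002 + 0.0015 + 0.0057 + 0.0134 + 0.0268 + 0.0461 + 0.0703 + 0.1007 + 0.1362 + 0.1775 = 0.5784
G = 1 − 0.5784 = 0.4216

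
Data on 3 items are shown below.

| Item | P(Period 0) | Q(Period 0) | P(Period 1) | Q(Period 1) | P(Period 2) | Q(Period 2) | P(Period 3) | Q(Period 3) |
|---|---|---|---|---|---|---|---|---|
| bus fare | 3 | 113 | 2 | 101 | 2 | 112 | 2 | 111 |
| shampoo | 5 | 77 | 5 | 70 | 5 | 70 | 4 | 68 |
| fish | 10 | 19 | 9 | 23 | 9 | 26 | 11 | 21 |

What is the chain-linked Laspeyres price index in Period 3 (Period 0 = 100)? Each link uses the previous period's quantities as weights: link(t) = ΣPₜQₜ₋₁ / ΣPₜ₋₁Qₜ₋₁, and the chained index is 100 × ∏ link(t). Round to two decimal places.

Link Period 0→Period 1:
ΣP(Period 1)Q(Period 0) = 2×113 + 5×77 + 9×19 = 226 + 385 + 171 = 782
ΣP(Period 0)Q(Period 0) = 3×113 + 5×77 + 10×19 = 339 + 385 + 190 = 914
link = 782/914 = 0.855580
Link Period 1→Period 2:
ΣP(Period 2)Q(Period 1) = 2×101 + 5×70 + 9×23 = 202 + 350 + 207 = 759
ΣP(Period 1)Q(Period 1) = 2×101 + 5×70 + 9×23 = 202 + 350 + 207 = 759
link = 759/759 = 1.000000
Link Period 2→Period 3:
ΣP(Period 3)Q(Period 2) = 2×112 + 4×70 + 11×26 = 224 + 280 + 286 = 790
ΣP(Period 2)Q(Period 2) = 2×112 + 5×70 + 9×26 = 224 + 350 + 234 = 808
link = 790/808 = 0.977723
Chained index = 100 × 0.855580 × 1.000000 × 0.977723 = 83.6520

83.65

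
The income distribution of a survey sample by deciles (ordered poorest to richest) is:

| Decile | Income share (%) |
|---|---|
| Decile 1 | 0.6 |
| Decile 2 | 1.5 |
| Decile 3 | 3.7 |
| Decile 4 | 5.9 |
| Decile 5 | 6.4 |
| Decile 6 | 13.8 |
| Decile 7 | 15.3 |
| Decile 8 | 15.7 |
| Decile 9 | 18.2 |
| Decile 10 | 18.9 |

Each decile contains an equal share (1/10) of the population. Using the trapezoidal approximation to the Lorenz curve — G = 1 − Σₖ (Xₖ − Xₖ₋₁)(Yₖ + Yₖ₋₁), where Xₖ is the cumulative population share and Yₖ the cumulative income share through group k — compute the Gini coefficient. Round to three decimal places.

0.377

Cumulative income shares Yₖ: 0.0060, 0.0210, 0.0580, 0.1170, 0.1810, 0.3190, 0.4720, 0.6290, 0.8110, 1.0000
Σ (Xₖ−Xₖ₋₁)(Yₖ+Yₖ₋₁) = (1/10)(0.0060+0.0000) + (1/10)(0.0210+0.0060) + (1/10)(0.0580+0.0210) + (1/10)(0.1170+0.0580) + (1/10)(0.1810+0.1170) + (1/10)(0.3190+0.1810) + (1/10)(0.4720+0.3190) + (1/10)(0.6290+0.4720) + (1/10)(0.8110+0.6290) + (1/10)(1.0000+0.8110)
  = 0.0006 + 0.0027 + 0.0079 + 0.0175 + 0.0298 + 0.0500 + 0.0791 + 0.1101 + 0.1440 + 0.1811 = 0.6228
G = 1 − 0.6228 = 0.3772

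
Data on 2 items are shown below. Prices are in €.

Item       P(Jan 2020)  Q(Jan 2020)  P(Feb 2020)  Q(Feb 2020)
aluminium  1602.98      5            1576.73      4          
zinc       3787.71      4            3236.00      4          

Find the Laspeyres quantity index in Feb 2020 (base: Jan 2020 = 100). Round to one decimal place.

93.1

Laspeyres quantity index uses base-period prices as weights.
ΣP(Jan 2020)·Q(Feb 2020) = 1602.98×4 + 3787.71×4 = 6411.92 + 15150.84 = 21562.76
ΣP(Jan 2020)·Q(Jan 2020) = 1602.98×5 + 3787.71×4 = 8014.9 + 15150.84 = 23165.74
Index = 21562.76 / 23165.74 × 100 = 93.0804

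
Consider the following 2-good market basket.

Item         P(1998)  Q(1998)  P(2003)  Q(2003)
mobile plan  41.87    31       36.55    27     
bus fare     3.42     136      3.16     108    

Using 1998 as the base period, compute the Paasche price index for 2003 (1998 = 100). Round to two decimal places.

88.55

Paasche price index uses current-period quantities as weights.
ΣP(2003)·Q(2003) = 36.55×27 + 3.16×108 = 986.85 + 341.28 = 1328.13
ΣP(1998)·Q(2003) = 41.87×27 + 3.42×108 = 1130.49 + 369.36 = 1499.85
Index = 1328.13 / 1499.85 × 100 = 88.5509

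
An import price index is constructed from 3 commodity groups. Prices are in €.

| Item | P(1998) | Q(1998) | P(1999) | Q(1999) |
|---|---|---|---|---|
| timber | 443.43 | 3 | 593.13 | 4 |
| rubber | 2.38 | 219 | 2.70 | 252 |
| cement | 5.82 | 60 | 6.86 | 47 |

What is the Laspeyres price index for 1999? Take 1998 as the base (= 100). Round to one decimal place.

Laspeyres price index uses base-period quantities as weights.
ΣP(1999)·Q(1998) = 593.13×3 + 2.70×219 + 6.86×60 = 1779.39 + 591.3 + 411.6 = 2782.29
ΣP(1998)·Q(1998) = 443.43×3 + 2.38×219 + 5.82×60 = 1330.29 + 521.22 + 349.2 = 2200.71
Index = 2782.29 / 2200.71 × 100 = 126.4269

126.4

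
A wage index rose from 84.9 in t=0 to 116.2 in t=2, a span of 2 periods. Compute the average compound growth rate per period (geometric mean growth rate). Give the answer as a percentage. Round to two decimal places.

16.99%

Growth factor = (116.2/84.9)^(1/2) = (1.368669)^(1/2) = 1.169901
Growth rate = 1.169901 − 1 = 0.169901 = 16.9901%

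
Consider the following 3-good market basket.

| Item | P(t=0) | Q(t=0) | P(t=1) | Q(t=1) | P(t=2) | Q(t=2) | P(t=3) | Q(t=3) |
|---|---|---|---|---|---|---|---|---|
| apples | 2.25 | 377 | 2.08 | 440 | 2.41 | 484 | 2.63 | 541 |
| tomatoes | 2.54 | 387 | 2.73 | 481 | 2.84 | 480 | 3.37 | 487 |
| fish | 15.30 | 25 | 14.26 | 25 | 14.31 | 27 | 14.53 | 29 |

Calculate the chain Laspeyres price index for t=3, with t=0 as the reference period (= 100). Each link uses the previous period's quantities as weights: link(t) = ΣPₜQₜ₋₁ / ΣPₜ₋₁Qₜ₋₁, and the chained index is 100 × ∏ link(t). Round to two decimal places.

Link t=0→t=1:
ΣP(t=1)Q(t=0) = 2.08×377 + 2.73×387 + 14.26×25 = 784.16 + 1056.51 + 356.5 = 2197.17
ΣP(t=0)Q(t=0) = 2.25×377 + 2.54×387 + 15.30×25 = 848.25 + 982.98 + 382.5 = 2213.73
link = 2197.17/2213.73 = 0.992519
Link t=1→t=2:
ΣP(t=2)Q(t=1) = 2.41×440 + 2.84×481 + 14.31×25 = 1060.4 + 1366.04 + 357.75 = 2784.19
ΣP(t=1)Q(t=1) = 2.08×440 + 2.73×481 + 14.26×25 = 915.2 + 1313.13 + 356.5 = 2584.83
link = 2784.19/2584.83 = 1.077127
Link t=2→t=3:
ΣP(t=3)Q(t=2) = 2.63×484 + 3.37×480 + 14.53×27 = 1272.92 + 1617.6 + 392.31 = 3282.83
ΣP(t=2)Q(t=2) = 2.41×484 + 2.84×480 + 14.31×27 = 1166.44 + 1363.2 + 386.37 = 2916.01
link = 3282.83/2916.01 = 1.125795
Chained index = 100 × 0.992519 × 1.077127 × 1.125795 = 120.3553

120.36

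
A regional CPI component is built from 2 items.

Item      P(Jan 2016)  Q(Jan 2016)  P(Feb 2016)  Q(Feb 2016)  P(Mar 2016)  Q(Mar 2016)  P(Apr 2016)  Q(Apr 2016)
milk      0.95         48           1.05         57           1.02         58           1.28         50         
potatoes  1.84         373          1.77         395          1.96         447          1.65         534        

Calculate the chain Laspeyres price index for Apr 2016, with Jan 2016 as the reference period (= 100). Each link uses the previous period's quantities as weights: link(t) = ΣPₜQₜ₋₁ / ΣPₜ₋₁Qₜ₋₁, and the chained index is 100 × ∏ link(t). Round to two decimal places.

92.41

Link Jan 2016→Feb 2016:
ΣP(Feb 2016)Q(Jan 2016) = 1.05×48 + 1.77×373 = 50.4 + 660.21 = 710.61
ΣP(Jan 2016)Q(Jan 2016) = 0.95×48 + 1.84×373 = 45.6 + 686.32 = 731.92
link = 710.61/731.92 = 0.970885
Link Feb 2016→Mar 2016:
ΣP(Mar 2016)Q(Feb 2016) = 1.02×57 + 1.96×395 = 58.14 + 774.2 = 832.34
ΣP(Feb 2016)Q(Feb 2016) = 1.05×57 + 1.77×395 = 59.85 + 699.15 = 759
link = 832.34/759 = 1.096627
Link Mar 2016→Apr 2016:
ΣP(Apr 2016)Q(Mar 2016) = 1.28×58 + 1.65×447 = 74.24 + 737.55 = 811.79
ΣP(Mar 2016)Q(Mar 2016) = 1.02×58 + 1.96×447 = 59.16 + 876.12 = 935.28
link = 811.79/935.28 = 0.867965
Chained index = 100 × 0.970885 × 1.096627 × 0.867965 = 92.4121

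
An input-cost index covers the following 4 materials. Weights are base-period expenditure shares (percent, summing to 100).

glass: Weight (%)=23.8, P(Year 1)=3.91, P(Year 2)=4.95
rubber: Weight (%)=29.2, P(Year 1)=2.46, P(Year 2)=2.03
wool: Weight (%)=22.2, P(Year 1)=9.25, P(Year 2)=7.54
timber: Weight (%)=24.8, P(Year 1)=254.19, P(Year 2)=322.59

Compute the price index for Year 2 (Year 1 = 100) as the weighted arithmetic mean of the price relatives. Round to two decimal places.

103.80

glass: 23.8 × (4.95/3.91) = 23.8 × 1.265985 = 30.1304
rubber: 29.2 × (2.03/2.46) = 29.2 × 0.825203 = 24.0959
wool: 22.2 × (7.54/9.25) = 22.2 × 0.815135 = 18.0960
timber: 24.8 × (322.59/254.19) = 24.8 × 1.269090 = 31.4734
Index = Σ wᵢ·(p₁ᵢ/p₀ᵢ) = 30.1304 + 24.0959 + 18.0960 + 31.4734 = 103.7958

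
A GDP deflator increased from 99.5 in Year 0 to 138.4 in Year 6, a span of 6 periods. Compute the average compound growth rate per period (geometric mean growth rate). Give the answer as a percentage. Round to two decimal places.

5.65%

Growth factor = (138.4/99.5)^(1/6) = (1.390955)^(1/6) = 1.056539
Growth rate = 1.056539 − 1 = 0.056539 = 5.6539%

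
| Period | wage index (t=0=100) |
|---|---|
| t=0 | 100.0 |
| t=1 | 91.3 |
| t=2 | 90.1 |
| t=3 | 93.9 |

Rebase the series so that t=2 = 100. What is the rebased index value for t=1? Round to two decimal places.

Rebased(t=1) = 91.3 / 90.1 × 100 = 101.3319

101.33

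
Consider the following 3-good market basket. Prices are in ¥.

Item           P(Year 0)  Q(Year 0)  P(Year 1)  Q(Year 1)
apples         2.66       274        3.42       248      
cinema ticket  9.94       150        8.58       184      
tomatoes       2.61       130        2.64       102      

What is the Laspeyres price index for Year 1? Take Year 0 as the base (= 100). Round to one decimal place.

100.3

Laspeyres price index uses base-period quantities as weights.
ΣP(Year 1)·Q(Year 0) = 3.42×274 + 8.58×150 + 2.64×130 = 937.08 + 1287 + 343.2 = 2567.28
ΣP(Year 0)·Q(Year 0) = 2.66×274 + 9.94×150 + 2.61×130 = 728.84 + 1491 + 339.3 = 2559.14
Index = 2567.28 / 2559.14 × 100 = 100.3181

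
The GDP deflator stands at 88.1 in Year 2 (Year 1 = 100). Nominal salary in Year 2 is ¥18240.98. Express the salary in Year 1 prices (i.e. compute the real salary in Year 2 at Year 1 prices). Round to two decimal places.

20704.86

Real = Nominal ÷ (Index/100) = 18240.98 ÷ (88.1/100)
     = 18240.98 ÷ 0.881 = 20704.8581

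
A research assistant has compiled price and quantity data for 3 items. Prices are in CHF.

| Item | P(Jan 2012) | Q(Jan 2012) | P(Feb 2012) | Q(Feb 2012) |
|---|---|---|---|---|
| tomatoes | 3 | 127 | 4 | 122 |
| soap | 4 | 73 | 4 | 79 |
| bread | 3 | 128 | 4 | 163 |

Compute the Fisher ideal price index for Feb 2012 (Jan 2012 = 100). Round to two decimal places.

124.23

Laspeyres component (base-period weights):
ΣP(Feb 2012)Q(Jan 2012) = 4×127 + 4×73 + 4×128 = 508 + 292 + 512 = 1312
ΣP(Jan 2012)Q(Jan 2012) = 3×127 + 4×73 + 3×128 = 381 + 292 + 384 = 1057
L = 1312 / 1057 × 100 = 124.1249
Paasche component (current-period weights):
ΣP(Feb 2012)Q(Feb 2012) = 4×122 + 4×79 + 4×163 = 488 + 316 + 652 = 1456
ΣP(Jan 2012)Q(Feb 2012) = 3×122 + 4×79 + 3×163 = 366 + 316 + 489 = 1171
P = 1456 / 1171 × 100 = 124.3382
Fisher = √(L × P) = √(124.1249 × 124.3382) = 124.2315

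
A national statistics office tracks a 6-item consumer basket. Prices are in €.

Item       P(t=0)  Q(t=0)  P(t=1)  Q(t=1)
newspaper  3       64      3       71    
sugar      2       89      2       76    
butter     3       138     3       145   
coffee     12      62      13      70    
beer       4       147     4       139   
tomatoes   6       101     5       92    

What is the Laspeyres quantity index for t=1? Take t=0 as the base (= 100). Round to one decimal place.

101.0

Laspeyres quantity index uses base-period prices as weights.
ΣP(t=0)·Q(t=1) = 3×71 + 2×76 + 3×145 + 12×70 + 4×139 + 6×92 = 213 + 152 + 435 + 840 + 556 + 552 = 2748
ΣP(t=0)·Q(t=0) = 3×64 + 2×89 + 3×138 + 12×62 + 4×147 + 6×101 = 192 + 178 + 414 + 744 + 588 + 606 = 2722
Index = 2748 / 2722 × 100 = 100.9552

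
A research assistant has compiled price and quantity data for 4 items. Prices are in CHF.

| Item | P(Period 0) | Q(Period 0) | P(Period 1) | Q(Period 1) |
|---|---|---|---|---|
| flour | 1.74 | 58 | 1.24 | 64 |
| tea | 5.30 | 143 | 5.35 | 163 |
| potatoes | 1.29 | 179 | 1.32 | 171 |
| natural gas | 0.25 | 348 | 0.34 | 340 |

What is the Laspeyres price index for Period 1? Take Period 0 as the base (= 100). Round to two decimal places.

101.26

Laspeyres price index uses base-period quantities as weights.
ΣP(Period 1)·Q(Period 0) = 1.24×58 + 5.35×143 + 1.32×179 + 0.34×348 = 71.92 + 765.05 + 236.28 + 118.32 = 1191.57
ΣP(Period 0)·Q(Period 0) = 1.74×58 + 5.30×143 + 1.29×179 + 0.25×348 = 100.92 + 757.9 + 230.91 + 87 = 1176.73
Index = 1191.57 / 1176.73 × 100 = 101.2611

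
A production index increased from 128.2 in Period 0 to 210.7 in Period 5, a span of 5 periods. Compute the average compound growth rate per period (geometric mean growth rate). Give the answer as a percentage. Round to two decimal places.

Growth factor = (210.7/128.2)^(1/5) = (1.643526)^(1/5) = 1.104474
Growth rate = 1.104474 − 1 = 0.104474 = 10.4474%

10.45%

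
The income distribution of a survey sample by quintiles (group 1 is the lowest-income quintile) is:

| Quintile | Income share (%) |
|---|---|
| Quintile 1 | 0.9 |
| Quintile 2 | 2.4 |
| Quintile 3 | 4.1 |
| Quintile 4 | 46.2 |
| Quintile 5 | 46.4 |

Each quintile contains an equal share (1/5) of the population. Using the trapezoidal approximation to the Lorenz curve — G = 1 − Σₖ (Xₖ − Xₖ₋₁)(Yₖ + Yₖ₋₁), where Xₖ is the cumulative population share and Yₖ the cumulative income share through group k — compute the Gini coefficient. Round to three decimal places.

Cumulative income shares Yₖ: 0.0090, 0.0330, 0.0740, 0.5360, 1.0000
Σ (Xₖ−Xₖ₋₁)(Yₖ+Yₖ₋₁) = (1/5)(0.0090+0.0000) + (1/5)(0.0330+0.0090) + (1/5)(0.0740+0.0330) + (1/5)(0.5360+0.0740) + (1/5)(1.0000+0.5360)
  = 0.0018 + 0.0084 + 0.0214 + 0.1220 + 0.3072 = 0.4608
G = 1 − 0.4608 = 0.5392

0.539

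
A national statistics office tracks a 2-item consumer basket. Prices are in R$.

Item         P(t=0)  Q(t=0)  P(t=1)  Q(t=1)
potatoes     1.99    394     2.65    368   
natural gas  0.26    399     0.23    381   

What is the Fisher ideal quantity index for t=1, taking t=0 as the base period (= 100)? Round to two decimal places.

Laspeyres component (base-period weights):
ΣP(t=0)Q(t=1) = 1.99×368 + 0.26×381 = 732.32 + 99.06 = 831.38
ΣP(t=0)Q(t=0) = 1.99×394 + 0.26×399 = 784.06 + 103.74 = 887.8
L = 831.38 / 887.8 × 100 = 93.6450
Paasche component (current-period weights):
ΣP(t=1)Q(t=1) = 2.65×368 + 0.23×381 = 975.2 + 87.63 = 1062.83
ΣP(t=1)Q(t=0) = 2.65×394 + 0.23×399 = 1044.1 + 91.77 = 1135.87
P = 1062.83 / 1135.87 × 100 = 93.5697
Fisher = √(L × P) = √(93.6450 × 93.5697) = 93.6073

93.61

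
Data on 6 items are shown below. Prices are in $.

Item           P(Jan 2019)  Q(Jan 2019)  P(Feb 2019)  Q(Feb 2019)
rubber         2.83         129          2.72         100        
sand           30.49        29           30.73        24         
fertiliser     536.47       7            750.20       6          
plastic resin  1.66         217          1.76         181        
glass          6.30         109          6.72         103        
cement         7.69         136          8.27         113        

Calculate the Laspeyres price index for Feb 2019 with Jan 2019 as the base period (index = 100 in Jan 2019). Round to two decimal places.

Laspeyres price index uses base-period quantities as weights.
ΣP(Feb 2019)·Q(Jan 2019) = 2.72×129 + 30.73×29 + 750.20×7 + 1.76×217 + 6.72×109 + 8.27×136 = 350.88 + 891.17 + 5251.4 + 381.92 + 732.48 + 1124.72 = 8732.57
ΣP(Jan 2019)·Q(Jan 2019) = 2.83×129 + 30.49×29 + 536.47×7 + 1.66×217 + 6.30×109 + 7.69×136 = 365.07 + 884.21 + 3755.29 + 360.22 + 686.7 + 1045.84 = 7097.33
Index = 8732.57 / 7097.33 × 100 = 123.0402

123.04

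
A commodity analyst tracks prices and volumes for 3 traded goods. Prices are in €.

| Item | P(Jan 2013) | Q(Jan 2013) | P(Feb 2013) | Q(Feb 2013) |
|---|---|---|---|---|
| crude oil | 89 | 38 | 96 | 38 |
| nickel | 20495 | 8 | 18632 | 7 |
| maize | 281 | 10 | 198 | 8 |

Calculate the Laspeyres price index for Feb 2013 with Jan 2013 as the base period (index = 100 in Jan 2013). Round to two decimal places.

Laspeyres price index uses base-period quantities as weights.
ΣP(Feb 2013)·Q(Jan 2013) = 96×38 + 18632×8 + 198×10 = 3648 + 149056 + 1980 = 154684
ΣP(Jan 2013)·Q(Jan 2013) = 89×38 + 20495×8 + 281×10 = 3382 + 163960 + 2810 = 170152
Index = 154684 / 170152 × 100 = 90.9093

90.91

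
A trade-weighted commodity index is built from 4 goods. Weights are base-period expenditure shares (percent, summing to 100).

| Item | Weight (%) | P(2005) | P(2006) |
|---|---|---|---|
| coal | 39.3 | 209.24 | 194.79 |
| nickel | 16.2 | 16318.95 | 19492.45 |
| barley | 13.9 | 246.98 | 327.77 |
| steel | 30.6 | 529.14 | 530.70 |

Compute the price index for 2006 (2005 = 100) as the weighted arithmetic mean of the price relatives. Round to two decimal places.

coal: 39.3 × (194.79/209.24) = 39.3 × 0.930941 = 36.5860
nickel: 16.2 × (19492.45/16318.95) = 16.2 × 1.194467 = 19.3504
barley: 13.9 × (327.77/246.98) = 13.9 × 1.327112 = 18.4468
steel: 30.6 × (530.70/529.14) = 30.6 × 1.002948 = 30.6902
Index = Σ wᵢ·(p₁ᵢ/p₀ᵢ) = 36.5860 + 19.3504 + 18.4468 + 30.6902 = 105.0734

105.07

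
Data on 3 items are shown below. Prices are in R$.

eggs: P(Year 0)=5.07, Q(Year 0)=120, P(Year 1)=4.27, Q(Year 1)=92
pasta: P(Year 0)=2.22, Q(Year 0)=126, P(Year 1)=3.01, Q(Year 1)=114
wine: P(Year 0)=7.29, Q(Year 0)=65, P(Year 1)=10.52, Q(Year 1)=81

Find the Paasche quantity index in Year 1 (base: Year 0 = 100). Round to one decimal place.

100.8

Paasche quantity index uses current-period prices as weights.
ΣP(Year 1)·Q(Year 1) = 4.27×92 + 3.01×114 + 10.52×81 = 392.84 + 343.14 + 852.12 = 1588.1
ΣP(Year 1)·Q(Year 0) = 4.27×120 + 3.01×126 + 10.52×65 = 512.4 + 379.26 + 683.8 = 1575.46
Index = 1588.1 / 1575.46 × 100 = 100.8023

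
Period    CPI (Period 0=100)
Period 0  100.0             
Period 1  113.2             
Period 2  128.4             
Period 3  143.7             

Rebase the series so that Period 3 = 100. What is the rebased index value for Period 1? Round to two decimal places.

Rebased(Period 1) = 113.2 / 143.7 × 100 = 78.7752

78.78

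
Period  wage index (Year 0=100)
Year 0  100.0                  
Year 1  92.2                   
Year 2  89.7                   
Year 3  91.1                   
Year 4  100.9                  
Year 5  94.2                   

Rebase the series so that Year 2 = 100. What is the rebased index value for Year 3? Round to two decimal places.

Rebased(Year 3) = 91.1 / 89.7 × 100 = 101.5608

101.56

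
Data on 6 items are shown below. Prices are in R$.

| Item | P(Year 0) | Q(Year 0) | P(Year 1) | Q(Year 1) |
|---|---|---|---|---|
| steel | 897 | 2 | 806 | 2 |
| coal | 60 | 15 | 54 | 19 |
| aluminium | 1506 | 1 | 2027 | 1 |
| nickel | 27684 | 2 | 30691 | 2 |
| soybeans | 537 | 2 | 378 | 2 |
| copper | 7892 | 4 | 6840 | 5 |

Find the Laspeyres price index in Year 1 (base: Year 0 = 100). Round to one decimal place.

101.9

Laspeyres price index uses base-period quantities as weights.
ΣP(Year 1)·Q(Year 0) = 806×2 + 54×15 + 2027×1 + 30691×2 + 378×2 + 6840×4 = 1612 + 810 + 2027 + 61382 + 756 + 27360 = 93947
ΣP(Year 0)·Q(Year 0) = 897×2 + 60×15 + 1506×1 + 27684×2 + 537×2 + 7892×4 = 1794 + 900 + 1506 + 55368 + 1074 + 31568 = 92210
Index = 93947 / 92210 × 100 = 101.8837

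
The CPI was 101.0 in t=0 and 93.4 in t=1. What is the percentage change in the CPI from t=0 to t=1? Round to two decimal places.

-7.52%

Change = (93.4 − 101.0) / 101.0 × 100
       = -7.6 / 101.0 × 100 = -7.5248%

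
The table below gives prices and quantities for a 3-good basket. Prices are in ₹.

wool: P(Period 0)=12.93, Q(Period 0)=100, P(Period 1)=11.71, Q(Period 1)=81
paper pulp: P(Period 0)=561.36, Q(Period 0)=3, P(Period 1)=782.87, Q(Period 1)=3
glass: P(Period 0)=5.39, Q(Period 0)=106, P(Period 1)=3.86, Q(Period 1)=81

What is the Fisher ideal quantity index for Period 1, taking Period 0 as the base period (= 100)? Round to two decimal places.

90.57

Laspeyres component (base-period weights):
ΣP(Period 0)Q(Period 1) = 12.93×81 + 561.36×3 + 5.39×81 = 1047.33 + 1684.08 + 436.59 = 3168
ΣP(Period 0)Q(Period 0) = 12.93×100 + 561.36×3 + 5.39×106 = 1293 + 1684.08 + 571.34 = 3548.42
L = 3168 / 3548.42 × 100 = 89.2792
Paasche component (current-period weights):
ΣP(Period 1)Q(Period 1) = 11.71×81 + 782.87×3 + 3.86×81 = 948.51 + 2348.61 + 312.66 = 3609.78
ΣP(Period 1)Q(Period 0) = 11.71×100 + 782.87×3 + 3.86×106 = 1171 + 2348.61 + 409.16 = 3928.77
P = 3609.78 / 3928.77 × 100 = 91.8807
Fisher = √(L × P) = √(89.2792 × 91.8807) = 90.5706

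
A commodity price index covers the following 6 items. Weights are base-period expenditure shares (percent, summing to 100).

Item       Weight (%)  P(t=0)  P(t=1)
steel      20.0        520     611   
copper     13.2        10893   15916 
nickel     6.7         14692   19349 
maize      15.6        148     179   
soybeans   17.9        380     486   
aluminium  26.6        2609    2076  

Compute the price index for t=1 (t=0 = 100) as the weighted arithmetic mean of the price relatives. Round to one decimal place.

114.5

steel: 20.0 × (611/520) = 20.0 × 1.175000 = 23.5000
copper: 13.2 × (15916/10893) = 13.2 × 1.461122 = 19.2868
nickel: 6.7 × (19349/14692) = 6.7 × 1.316975 = 8.8237
maize: 15.6 × (179/148) = 15.6 × 1.209459 = 18.8676
soybeans: 17.9 × (486/380) = 17.9 × 1.278947 = 22.8932
aluminium: 26.6 × (2076/2609) = 26.6 × 0.795707 = 21.1658
Index = Σ wᵢ·(p₁ᵢ/p₀ᵢ) = 23.5000 + 19.2868 + 8.8237 + 18.8676 + 22.8932 + 21.1658 = 114.5371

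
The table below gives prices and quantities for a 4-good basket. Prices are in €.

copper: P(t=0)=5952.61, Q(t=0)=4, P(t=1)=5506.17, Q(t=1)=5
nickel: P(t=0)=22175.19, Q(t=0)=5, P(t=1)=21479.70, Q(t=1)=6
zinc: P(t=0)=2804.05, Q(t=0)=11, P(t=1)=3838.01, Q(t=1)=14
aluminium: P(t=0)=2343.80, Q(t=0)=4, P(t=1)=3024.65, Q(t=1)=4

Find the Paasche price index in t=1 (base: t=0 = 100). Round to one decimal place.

Paasche price index uses current-period quantities as weights.
ΣP(t=1)·Q(t=1) = 5506.17×5 + 21479.70×6 + 3838.01×14 + 3024.65×4 = 27530.85 + 128878.2 + 53732.14 + 12098.6 = 222239.79
ΣP(t=0)·Q(t=1) = 5952.61×5 + 22175.19×6 + 2804.05×14 + 2343.80×4 = 29763.05 + 133051.14 + 39256.7 + 9375.2 = 211446.09
Index = 222239.79 / 211446.09 × 100 = 105.1047

105.1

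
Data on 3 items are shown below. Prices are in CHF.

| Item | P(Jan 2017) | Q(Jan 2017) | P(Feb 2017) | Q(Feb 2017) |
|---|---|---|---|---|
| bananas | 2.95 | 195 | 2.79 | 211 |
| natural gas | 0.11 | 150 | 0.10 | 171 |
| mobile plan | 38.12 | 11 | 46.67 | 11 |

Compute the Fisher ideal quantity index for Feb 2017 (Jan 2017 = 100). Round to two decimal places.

Laspeyres component (base-period weights):
ΣP(Jan 2017)Q(Feb 2017) = 2.95×211 + 0.11×171 + 38.12×11 = 622.45 + 18.81 + 419.32 = 1060.58
ΣP(Jan 2017)Q(Jan 2017) = 2.95×195 + 0.11×150 + 38.12×11 = 575.25 + 16.5 + 419.32 = 1011.07
L = 1060.58 / 1011.07 × 100 = 104.8968
Paasche component (current-period weights):
ΣP(Feb 2017)Q(Feb 2017) = 2.79×211 + 0.10×171 + 46.67×11 = 588.69 + 17.1 + 513.37 = 1119.16
ΣP(Feb 2017)Q(Jan 2017) = 2.79×195 + 0.10×150 + 46.67×11 = 544.05 + 15 + 513.37 = 1072.42
P = 1119.16 / 1072.42 × 100 = 104.3584
Fisher = √(L × P) = √(104.8968 × 104.3584) = 104.6272

104.63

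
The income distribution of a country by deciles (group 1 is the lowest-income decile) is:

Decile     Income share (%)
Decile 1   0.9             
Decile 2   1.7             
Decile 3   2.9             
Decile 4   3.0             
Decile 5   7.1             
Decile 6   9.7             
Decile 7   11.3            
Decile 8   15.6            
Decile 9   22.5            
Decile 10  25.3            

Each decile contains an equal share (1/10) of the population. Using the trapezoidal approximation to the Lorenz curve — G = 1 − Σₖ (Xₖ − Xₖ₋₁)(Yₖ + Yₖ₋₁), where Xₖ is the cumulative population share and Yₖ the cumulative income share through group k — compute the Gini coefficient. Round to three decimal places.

0.456

Cumulative income shares Yₖ: 0.0090, 0.0260, 0.0550, 0.0850, 0.1560, 0.2530, 0.3660, 0.5220, 0.7470, 1.0000
Σ (Xₖ−Xₖ₋₁)(Yₖ+Yₖ₋₁) = (1/10)(0.0090+0.0000) + (1/10)(0.0260+0.0090) + (1/10)(0.0550+0.0260) + (1/10)(0.0850+0.0550) + (1/10)(0.1560+0.0850) + (1/10)(0.2530+0.1560) + (1/10)(0.3660+0.2530) + (1/10)(0.5220+0.3660) + (1/10)(0.7470+0.5220) + (1/10)(1.0000+0.7470)
  = 0.0009 + 0.0035 + 0.0081 + 0.0140 + 0.0241 + 0.0409 + 0.0619 + 0.0888 + 0.1269 + 0.1747 = 0.5438
G = 1 − 0.5438 = 0.4562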